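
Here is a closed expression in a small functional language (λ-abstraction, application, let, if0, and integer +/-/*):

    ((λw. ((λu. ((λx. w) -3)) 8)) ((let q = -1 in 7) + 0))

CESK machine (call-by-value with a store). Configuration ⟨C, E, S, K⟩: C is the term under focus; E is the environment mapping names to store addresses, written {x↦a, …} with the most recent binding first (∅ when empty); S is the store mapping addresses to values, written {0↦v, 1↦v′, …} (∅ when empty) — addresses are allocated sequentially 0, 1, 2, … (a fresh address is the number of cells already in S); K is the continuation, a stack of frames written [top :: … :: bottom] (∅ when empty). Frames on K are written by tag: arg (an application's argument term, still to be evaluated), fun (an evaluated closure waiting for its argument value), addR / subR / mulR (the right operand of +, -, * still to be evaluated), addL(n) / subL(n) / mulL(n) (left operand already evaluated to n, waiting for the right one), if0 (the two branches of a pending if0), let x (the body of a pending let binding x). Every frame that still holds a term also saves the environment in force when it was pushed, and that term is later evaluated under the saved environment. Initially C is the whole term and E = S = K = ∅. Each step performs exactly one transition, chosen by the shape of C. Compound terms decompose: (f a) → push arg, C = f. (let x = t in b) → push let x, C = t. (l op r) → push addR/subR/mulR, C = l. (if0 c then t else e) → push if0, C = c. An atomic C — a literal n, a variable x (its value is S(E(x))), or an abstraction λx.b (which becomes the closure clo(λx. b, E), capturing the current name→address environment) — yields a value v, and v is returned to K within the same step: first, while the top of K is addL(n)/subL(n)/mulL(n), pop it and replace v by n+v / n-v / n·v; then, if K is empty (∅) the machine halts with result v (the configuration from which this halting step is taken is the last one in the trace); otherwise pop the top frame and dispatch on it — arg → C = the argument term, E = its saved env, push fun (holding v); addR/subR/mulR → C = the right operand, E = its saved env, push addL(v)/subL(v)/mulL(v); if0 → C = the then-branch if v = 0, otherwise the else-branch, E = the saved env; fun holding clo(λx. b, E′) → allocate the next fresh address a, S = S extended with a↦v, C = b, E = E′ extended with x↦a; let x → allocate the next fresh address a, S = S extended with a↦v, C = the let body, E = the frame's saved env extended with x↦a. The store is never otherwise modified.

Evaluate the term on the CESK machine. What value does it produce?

Answer: 7

Execution trace:
t=0: <C=((λw. ((λu. ((λx. w) -3)) 8)) ((let q = -1 in 7) + 0)), E=∅, S=∅, K=∅>
t=1: <C=(λw. ((λu. ((λx. w) -3)) 8)), E=∅, S=∅, K=[arg]>
t=2: <C=((let q = -1 in 7) + 0), E=∅, S=∅, K=[fun]>
t=3: <C=(let q = -1 in 7), E=∅, S=∅, K=[addR :: fun]>
t=4: <C=-1, E=∅, S=∅, K=[let q :: addR :: fun]>
t=5: <C=7, E={q↦0}, S={0↦-1}, K=[addR :: fun]>
t=6: <C=0, E=∅, S={0↦-1}, K=[addL(7) :: fun]>
t=7: <C=((λu. ((λx. w) -3)) 8), E={w↦1}, S={0↦-1, 1↦7}, K=∅>
t=8: <C=(λu. ((λx. w) -3)), E={w↦1}, S={0↦-1, 1↦7}, K=[arg]>
t=9: <C=8, E={w↦1}, S={0↦-1, 1↦7}, K=[fun]>
t=10: <C=((λx. w) -3), E={u↦2, w↦1}, S={0↦-1, 1↦7, 2↦8}, K=∅>
t=11: <C=(λx. w), E={u↦2, w↦1}, S={0↦-1, 1↦7, 2↦8}, K=[arg]>
t=12: <C=-3, E={u↦2, w↦1}, S={0↦-1, 1↦7, 2↦8}, K=[fun]>
t=13: <C=w, E={x↦3, u↦2, w↦1}, S={0↦-1, 1↦7, 2↦8, 3↦-3}, K=∅>
→ final value 7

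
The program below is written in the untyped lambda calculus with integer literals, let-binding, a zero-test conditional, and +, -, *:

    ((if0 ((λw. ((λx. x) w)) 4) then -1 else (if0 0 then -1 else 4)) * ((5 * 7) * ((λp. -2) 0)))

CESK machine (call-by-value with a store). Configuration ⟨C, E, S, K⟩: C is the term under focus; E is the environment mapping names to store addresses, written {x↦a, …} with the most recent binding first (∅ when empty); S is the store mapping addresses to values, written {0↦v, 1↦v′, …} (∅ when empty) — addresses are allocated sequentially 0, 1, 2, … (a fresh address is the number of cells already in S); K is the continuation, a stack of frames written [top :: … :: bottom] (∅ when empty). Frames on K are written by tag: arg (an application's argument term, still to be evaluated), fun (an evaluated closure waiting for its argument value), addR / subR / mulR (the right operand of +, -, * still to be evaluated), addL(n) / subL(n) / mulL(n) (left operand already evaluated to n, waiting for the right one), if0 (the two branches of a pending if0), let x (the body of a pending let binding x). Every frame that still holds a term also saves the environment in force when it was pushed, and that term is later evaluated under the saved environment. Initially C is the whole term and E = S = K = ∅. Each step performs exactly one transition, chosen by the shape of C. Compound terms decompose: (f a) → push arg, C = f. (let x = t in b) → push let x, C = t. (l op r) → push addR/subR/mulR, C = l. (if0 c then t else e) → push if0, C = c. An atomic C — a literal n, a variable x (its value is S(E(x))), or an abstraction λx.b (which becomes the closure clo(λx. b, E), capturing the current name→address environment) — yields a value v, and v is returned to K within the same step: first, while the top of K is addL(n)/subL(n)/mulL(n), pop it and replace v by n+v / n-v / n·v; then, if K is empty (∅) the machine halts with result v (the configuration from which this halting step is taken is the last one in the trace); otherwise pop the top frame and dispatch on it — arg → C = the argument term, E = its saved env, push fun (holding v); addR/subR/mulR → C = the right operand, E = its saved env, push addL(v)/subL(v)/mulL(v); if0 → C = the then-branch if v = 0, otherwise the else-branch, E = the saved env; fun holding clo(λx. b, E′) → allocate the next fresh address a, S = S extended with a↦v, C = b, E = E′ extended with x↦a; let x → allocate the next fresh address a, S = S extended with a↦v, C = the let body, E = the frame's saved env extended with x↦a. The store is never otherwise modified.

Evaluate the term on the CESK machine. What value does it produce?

Answer: 70

Execution trace:
step 0: [C=((if0 ((λw. ((λx. x) w)) 4) then -1 else (if0 0 then -1 else 4)) * ((5 * 7) * ((λp. -2) 0))) | E=∅ | S=∅ | K=∅]
step 1: [C=(if0 ((λw. ((λx. x) w)) 4) then -1 else (if0 0 then -1 else 4)) | E=∅ | S=∅ | K=[mulR]]
step 2: [C=((λw. ((λx. x) w)) 4) | E=∅ | S=∅ | K=[if0 :: mulR]]
step 3: [C=(λw. ((λx. x) w)) | E=∅ | S=∅ | K=[arg :: if0 :: mulR]]
step 4: [C=4 | E=∅ | S=∅ | K=[fun :: if0 :: mulR]]
step 5: [C=((λx. x) w) | E={w↦0} | S={0↦4} | K=[if0 :: mulR]]
step 6: [C=(λx. x) | E={w↦0} | S={0↦4} | K=[arg :: if0 :: mulR]]
step 7: [C=w | E={w↦0} | S={0↦4} | K=[fun :: if0 :: mulR]]
step 8: [C=x | E={x↦1, w↦0} | S={0↦4, 1↦4} | K=[if0 :: mulR]]
step 9: [C=(if0 0 then -1 else 4) | E=∅ | S={0↦4, 1↦4} | K=[mulR]]
step 10: [C=0 | E=∅ | S={0↦4, 1↦4} | K=[if0 :: mulR]]
step 11: [C=-1 | E=∅ | S={0↦4, 1↦4} | K=[mulR]]
step 12: [C=((5 * 7) * ((λp. -2) 0)) | E=∅ | S={0↦4, 1↦4} | K=[mulL(-1)]]
step 13: [C=(5 * 7) | E=∅ | S={0↦4, 1↦4} | K=[mulR :: mulL(-1)]]
step 14: [C=5 | E=∅ | S={0↦4, 1↦4} | K=[mulR :: mulR :: mulL(-1)]]
step 15: [C=7 | E=∅ | S={0↦4, 1↦4} | K=[mulL(5) :: mulR :: mulL(-1)]]
step 16: [C=((λp. -2) 0) | E=∅ | S={0↦4, 1↦4} | K=[mulL(35) :: mulL(-1)]]
step 17: [C=(λp. -2) | E=∅ | S={0↦4, 1↦4} | K=[arg :: mulL(35) :: mulL(-1)]]
step 18: [C=0 | E=∅ | S={0↦4, 1↦4} | K=[fun :: mulL(35) :: mulL(-1)]]
step 19: [C=-2 | E={p↦2} | S={0↦4, 1↦4, 2↦0} | K=[mulL(35) :: mulL(-1)]]
→ final value 70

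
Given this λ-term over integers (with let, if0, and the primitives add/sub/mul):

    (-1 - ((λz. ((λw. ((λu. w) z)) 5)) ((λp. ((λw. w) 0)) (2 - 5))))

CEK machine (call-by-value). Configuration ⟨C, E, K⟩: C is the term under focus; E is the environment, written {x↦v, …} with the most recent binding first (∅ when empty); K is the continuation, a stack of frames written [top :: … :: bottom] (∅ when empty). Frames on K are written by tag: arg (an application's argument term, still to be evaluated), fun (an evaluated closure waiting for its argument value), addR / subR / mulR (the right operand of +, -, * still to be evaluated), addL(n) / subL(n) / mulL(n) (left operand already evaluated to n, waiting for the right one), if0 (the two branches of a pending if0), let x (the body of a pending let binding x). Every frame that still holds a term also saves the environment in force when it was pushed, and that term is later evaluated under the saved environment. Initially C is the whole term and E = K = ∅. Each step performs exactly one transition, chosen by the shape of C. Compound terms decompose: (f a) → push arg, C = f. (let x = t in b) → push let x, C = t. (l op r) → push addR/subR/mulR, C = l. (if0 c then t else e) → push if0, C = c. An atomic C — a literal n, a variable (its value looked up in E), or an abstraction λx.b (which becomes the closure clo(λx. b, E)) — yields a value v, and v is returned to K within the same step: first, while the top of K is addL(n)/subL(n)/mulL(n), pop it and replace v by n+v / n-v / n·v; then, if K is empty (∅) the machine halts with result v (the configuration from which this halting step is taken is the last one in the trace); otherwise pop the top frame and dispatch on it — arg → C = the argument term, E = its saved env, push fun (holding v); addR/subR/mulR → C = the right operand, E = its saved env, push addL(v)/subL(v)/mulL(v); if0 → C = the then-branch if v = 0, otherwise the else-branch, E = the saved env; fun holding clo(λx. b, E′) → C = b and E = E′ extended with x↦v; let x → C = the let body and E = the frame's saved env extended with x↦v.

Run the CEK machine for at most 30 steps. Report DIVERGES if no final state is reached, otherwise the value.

Answer: -6

Machine steps:
0. [C=(-1 - ((λz. ((λw. ((λu. w) z)) 5)) ((λp. ((λw. w) 0)) (2 - 5)))) | E=∅ | K=∅]
1. [C=-1 | E=∅ | K=[subR]]
2. [C=((λz. ((λw. ((λu. w) z)) 5)) ((λp. ((λw. w) 0)) (2 - 5))) | E=∅ | K=[subL(-1)]]
3. [C=(λz. ((λw. ((λu. w) z)) 5)) | E=∅ | K=[arg :: subL(-1)]]
4. [C=((λp. ((λw. w) 0)) (2 - 5)) | E=∅ | K=[fun :: subL(-1)]]
5. [C=(λp. ((λw. w) 0)) | E=∅ | K=[arg :: fun :: subL(-1)]]
6. [C=(2 - 5) | E=∅ | K=[fun :: fun :: subL(-1)]]
7. [C=2 | E=∅ | K=[subR :: fun :: fun :: subL(-1)]]
8. [C=5 | E=∅ | K=[subL(2) :: fun :: fun :: subL(-1)]]
9. [C=((λw. w) 0) | E={p↦-3} | K=[fun :: subL(-1)]]
10. [C=(λw. w) | E={p↦-3} | K=[arg :: fun :: subL(-1)]]
11. [C=0 | E={p↦-3} | K=[fun :: fun :: subL(-1)]]
12. [C=w | E={w↦0, p↦-3} | K=[fun :: subL(-1)]]
13. [C=((λw. ((λu. w) z)) 5) | E={z↦0} | K=[subL(-1)]]
14. [C=(λw. ((λu. w) z)) | E={z↦0} | K=[arg :: subL(-1)]]
15. [C=5 | E={z↦0} | K=[fun :: subL(-1)]]
16. [C=((λu. w) z) | E={w↦5, z↦0} | K=[subL(-1)]]
17. [C=(λu. w) | E={w↦5, z↦0} | K=[arg :: subL(-1)]]
18. [C=z | E={w↦5, z↦0} | K=[fun :: subL(-1)]]
19. [C=w | E={u↦0, w↦5, z↦0} | K=[subL(-1)]]
→ final value -6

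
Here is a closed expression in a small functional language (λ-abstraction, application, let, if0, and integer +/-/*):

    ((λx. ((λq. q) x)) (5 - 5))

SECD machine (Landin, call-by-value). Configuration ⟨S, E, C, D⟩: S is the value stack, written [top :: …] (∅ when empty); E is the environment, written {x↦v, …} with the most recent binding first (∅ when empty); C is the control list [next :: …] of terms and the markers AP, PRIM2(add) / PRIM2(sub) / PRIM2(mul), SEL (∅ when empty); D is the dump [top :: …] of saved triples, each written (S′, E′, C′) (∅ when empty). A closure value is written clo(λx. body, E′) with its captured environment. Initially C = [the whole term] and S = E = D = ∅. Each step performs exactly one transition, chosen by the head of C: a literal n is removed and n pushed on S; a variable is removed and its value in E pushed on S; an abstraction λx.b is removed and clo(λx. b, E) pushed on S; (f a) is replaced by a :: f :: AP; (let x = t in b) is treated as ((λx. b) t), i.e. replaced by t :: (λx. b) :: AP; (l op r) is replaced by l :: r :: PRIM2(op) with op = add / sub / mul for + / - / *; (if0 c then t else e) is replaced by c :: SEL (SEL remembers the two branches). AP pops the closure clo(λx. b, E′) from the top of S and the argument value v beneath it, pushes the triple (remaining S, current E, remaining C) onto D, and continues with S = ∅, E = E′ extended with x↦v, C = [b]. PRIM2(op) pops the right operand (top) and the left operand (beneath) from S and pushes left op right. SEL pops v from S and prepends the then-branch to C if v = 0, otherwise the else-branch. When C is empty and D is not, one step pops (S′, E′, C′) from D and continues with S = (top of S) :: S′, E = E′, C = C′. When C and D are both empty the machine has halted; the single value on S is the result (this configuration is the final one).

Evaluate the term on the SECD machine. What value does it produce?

[0] <S=∅, E=∅, C=[((λx. ((λq. q) x)) (5 - 5))], D=∅>
[1] <S=∅, E=∅, C=[(5 - 5) :: (λx. ((λq. q) x)) :: AP], D=∅>
[2] <S=∅, E=∅, C=[5 :: 5 :: PRIM2(sub) :: (λx. ((λq. q) x)) :: AP], D=∅>
[3] <S=[5], E=∅, C=[5 :: PRIM2(sub) :: (λx. ((λq. q) x)) :: AP], D=∅>
[4] <S=[5 :: 5], E=∅, C=[PRIM2(sub) :: (λx. ((λq. q) x)) :: AP], D=∅>
[5] <S=[0], E=∅, C=[(λx. ((λq. q) x)) :: AP], D=∅>
[6] <S=[clo(λx. ((λq. q) x), ∅) :: 0], E=∅, C=[AP], D=∅>
[7] <S=∅, E={x↦0}, C=[((λq. q) x)], D=[(∅, ∅, ∅)]>
[8] <S=∅, E={x↦0}, C=[x :: (λq. q) :: AP], D=[(∅, ∅, ∅)]>
[9] <S=[0], E={x↦0}, C=[(λq. q) :: AP], D=[(∅, ∅, ∅)]>
[10] <S=[clo(λq. q, {x↦0}) :: 0], E={x↦0}, C=[AP], D=[(∅, ∅, ∅)]>
[11] <S=∅, E={q↦0, x↦0}, C=[q], D=[(∅, {x↦0}, ∅) :: (∅, ∅, ∅)]>
[12] <S=[0], E={q↦0, x↦0}, C=∅, D=[(∅, {x↦0}, ∅) :: (∅, ∅, ∅)]>
[13] <S=[0], E={x↦0}, C=∅, D=[(∅, ∅, ∅)]>
[14] <S=[0], E=∅, C=∅, D=∅>
→ final value 0

Answer: 0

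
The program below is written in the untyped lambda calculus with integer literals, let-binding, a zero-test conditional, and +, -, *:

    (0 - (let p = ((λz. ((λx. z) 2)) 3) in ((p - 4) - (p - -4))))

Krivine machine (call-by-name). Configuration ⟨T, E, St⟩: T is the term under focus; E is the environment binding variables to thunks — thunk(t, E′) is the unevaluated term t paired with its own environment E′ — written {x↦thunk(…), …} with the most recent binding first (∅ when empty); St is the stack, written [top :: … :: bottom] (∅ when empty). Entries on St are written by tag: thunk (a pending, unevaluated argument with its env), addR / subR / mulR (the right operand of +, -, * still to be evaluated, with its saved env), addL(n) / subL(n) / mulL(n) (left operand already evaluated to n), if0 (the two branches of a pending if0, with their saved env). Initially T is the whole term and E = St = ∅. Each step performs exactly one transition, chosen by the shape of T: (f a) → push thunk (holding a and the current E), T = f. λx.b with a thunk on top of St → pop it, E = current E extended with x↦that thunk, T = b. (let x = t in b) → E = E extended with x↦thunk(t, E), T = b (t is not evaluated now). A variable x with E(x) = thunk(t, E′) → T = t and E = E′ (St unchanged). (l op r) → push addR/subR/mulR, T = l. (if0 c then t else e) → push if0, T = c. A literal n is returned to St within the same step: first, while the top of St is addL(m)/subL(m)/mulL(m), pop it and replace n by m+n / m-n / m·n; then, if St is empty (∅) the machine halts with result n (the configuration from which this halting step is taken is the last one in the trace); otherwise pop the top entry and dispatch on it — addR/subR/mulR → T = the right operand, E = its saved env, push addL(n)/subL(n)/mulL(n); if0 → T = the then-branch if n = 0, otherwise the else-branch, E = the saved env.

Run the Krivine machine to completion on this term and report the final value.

Answer: 8

Execution trace:
0. [T=(0 - (let p = ((λz. ((λx. z) 2)) 3) in ((p - 4) - (p - -4)))) | E=∅ | St=∅]
1. [T=0 | E=∅ | St=[subR]]
2. [T=(let p = ((λz. ((λx. z) 2)) 3) in ((p - 4) - (p - -4))) | E=∅ | St=[subL(0)]]
3. [T=((p - 4) - (p - -4)) | E={p↦thunk(((λz. ((λx. z) 2)) 3), ∅)} | St=[subL(0)]]
4. [T=(p - 4) | E={p↦thunk(((λz. ((λx. z) 2)) 3), ∅)} | St=[subR :: subL(0)]]
5. [T=p | E={p↦thunk(((λz. ((λx. z) 2)) 3), ∅)} | St=[subR :: subR :: subL(0)]]
6. [T=((λz. ((λx. z) 2)) 3) | E=∅ | St=[subR :: subR :: subL(0)]]
7. [T=(λz. ((λx. z) 2)) | E=∅ | St=[thunk :: subR :: subR :: subL(0)]]
8. [T=((λx. z) 2) | E={z↦thunk(3, ∅)} | St=[subR :: subR :: subL(0)]]
9. [T=(λx. z) | E={z↦thunk(3, ∅)} | St=[thunk :: subR :: subR :: subL(0)]]
10. [T=z | E={x↦thunk(2, {z↦thunk(3, ∅)}), z↦thunk(3, ∅)} | St=[subR :: subR :: subL(0)]]
11. [T=3 | E=∅ | St=[subR :: subR :: subL(0)]]
12. [T=4 | E={p↦thunk(((λz. ((λx. z) 2)) 3), ∅)} | St=[subL(3) :: subR :: subL(0)]]
13. [T=(p - -4) | E={p↦thunk(((λz. ((λx. z) 2)) 3), ∅)} | St=[subL(-1) :: subL(0)]]
14. [T=p | E={p↦thunk(((λz. ((λx. z) 2)) 3), ∅)} | St=[subR :: subL(-1) :: subL(0)]]
15. [T=((λz. ((λx. z) 2)) 3) | E=∅ | St=[subR :: subL(-1) :: subL(0)]]
16. [T=(λz. ((λx. z) 2)) | E=∅ | St=[thunk :: subR :: subL(-1) :: subL(0)]]
17. [T=((λx. z) 2) | E={z↦thunk(3, ∅)} | St=[subR :: subL(-1) :: subL(0)]]
18. [T=(λx. z) | E={z↦thunk(3, ∅)} | St=[thunk :: subR :: subL(-1) :: subL(0)]]
19. [T=z | E={x↦thunk(2, {z↦thunk(3, ∅)}), z↦thunk(3, ∅)} | St=[subR :: subL(-1) :: subL(0)]]
20. [T=3 | E=∅ | St=[subR :: subL(-1) :: subL(0)]]
21. [T=-4 | E={p↦thunk(((λz. ((λx. z) 2)) 3), ∅)} | St=[subL(3) :: subL(-1) :: subL(0)]]
→ final value 8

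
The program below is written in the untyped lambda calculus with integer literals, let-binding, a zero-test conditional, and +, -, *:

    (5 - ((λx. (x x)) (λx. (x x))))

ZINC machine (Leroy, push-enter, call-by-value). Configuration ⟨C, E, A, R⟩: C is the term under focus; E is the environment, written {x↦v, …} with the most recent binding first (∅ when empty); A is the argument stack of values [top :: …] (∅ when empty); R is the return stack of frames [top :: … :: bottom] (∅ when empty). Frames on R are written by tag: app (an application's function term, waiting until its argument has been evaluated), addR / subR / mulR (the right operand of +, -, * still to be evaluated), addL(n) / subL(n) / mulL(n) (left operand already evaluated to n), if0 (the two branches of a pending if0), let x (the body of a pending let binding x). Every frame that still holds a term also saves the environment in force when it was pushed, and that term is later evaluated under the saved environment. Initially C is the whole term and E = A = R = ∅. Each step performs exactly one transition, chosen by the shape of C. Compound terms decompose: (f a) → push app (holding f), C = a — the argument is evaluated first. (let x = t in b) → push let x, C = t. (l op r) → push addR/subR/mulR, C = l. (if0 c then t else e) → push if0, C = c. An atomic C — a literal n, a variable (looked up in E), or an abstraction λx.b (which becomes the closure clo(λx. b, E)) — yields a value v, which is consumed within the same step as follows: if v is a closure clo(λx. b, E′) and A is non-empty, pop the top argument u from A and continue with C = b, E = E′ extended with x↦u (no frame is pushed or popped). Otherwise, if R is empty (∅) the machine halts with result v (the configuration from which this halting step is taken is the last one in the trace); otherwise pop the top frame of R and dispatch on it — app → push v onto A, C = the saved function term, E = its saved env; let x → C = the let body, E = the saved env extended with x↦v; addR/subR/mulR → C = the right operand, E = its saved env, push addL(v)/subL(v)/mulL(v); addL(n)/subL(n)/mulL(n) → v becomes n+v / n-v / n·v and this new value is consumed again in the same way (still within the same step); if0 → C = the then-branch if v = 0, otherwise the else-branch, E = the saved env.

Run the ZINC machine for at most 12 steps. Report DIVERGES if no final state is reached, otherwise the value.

Answer: DIVERGES (no final state within 12 steps)

Derivation:
0. [C=(5 - ((λx. (x x)) (λx. (x x)))) | E=∅ | A=∅ | R=∅]
1. [C=5 | E=∅ | A=∅ | R=[subR]]
2. [C=((λx. (x x)) (λx. (x x))) | E=∅ | A=∅ | R=[subL(5)]]
3. [C=(λx. (x x)) | E=∅ | A=∅ | R=[app :: subL(5)]]
4. [C=(λx. (x x)) | E=∅ | A=[clo(λx. (x x), ∅)] | R=[subL(5)]]
5. [C=(x x) | E={x↦clo(λx. (x x), ∅)} | A=∅ | R=[subL(5)]]
6. [C=x | E={x↦clo(λx. (x x), ∅)} | A=∅ | R=[app :: subL(5)]]
7. [C=x | E={x↦clo(λx. (x x), ∅)} | A=[clo(λx. (x x), ∅)] | R=[subL(5)]]
… configuration repeats with period 3 (steps 5–7 recur indefinitely) …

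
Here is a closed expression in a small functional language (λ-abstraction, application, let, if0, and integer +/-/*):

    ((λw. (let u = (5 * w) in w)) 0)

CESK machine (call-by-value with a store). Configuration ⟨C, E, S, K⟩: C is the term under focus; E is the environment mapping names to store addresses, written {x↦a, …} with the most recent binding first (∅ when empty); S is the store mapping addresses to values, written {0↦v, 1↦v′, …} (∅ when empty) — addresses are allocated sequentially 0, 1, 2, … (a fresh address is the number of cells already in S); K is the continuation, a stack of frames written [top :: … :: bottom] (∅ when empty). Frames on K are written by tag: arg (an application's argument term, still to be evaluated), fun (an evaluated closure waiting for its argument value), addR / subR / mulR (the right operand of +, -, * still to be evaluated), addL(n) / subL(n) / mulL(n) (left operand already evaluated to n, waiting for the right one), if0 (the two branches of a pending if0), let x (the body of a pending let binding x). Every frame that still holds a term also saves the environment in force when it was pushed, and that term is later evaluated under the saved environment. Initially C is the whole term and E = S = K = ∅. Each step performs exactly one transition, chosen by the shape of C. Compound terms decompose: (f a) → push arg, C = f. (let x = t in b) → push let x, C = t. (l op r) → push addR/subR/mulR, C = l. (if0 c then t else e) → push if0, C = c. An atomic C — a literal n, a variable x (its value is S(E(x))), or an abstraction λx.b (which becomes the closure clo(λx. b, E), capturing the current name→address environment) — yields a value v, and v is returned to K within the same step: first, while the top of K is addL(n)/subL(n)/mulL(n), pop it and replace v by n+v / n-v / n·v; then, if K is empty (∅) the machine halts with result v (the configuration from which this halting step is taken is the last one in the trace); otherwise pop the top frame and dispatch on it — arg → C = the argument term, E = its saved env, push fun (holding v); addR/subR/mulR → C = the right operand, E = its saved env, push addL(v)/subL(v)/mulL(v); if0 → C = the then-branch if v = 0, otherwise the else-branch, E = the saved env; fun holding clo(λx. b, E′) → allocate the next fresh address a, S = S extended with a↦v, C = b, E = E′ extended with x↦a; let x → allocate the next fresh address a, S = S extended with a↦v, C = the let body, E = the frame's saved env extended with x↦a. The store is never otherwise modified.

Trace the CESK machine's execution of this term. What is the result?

step 0: ⟨C=((λw. (let u = (5 * w) in w)) 0); E=∅; S=∅; K=∅⟩
step 1: ⟨C=(λw. (let u = (5 * w) in w)); E=∅; S=∅; K=[arg]⟩
step 2: ⟨C=0; E=∅; S=∅; K=[fun]⟩
step 3: ⟨C=(let u = (5 * w) in w); E={w↦0}; S={0↦0}; K=∅⟩
step 4: ⟨C=(5 * w); E={w↦0}; S={0↦0}; K=[let u]⟩
step 5: ⟨C=5; E={w↦0}; S={0↦0}; K=[mulR :: let u]⟩
step 6: ⟨C=w; E={w↦0}; S={0↦0}; K=[mulL(5) :: let u]⟩
step 7: ⟨C=w; E={u↦1, w↦0}; S={0↦0, 1↦0}; K=∅⟩
→ final value 0

Answer: 0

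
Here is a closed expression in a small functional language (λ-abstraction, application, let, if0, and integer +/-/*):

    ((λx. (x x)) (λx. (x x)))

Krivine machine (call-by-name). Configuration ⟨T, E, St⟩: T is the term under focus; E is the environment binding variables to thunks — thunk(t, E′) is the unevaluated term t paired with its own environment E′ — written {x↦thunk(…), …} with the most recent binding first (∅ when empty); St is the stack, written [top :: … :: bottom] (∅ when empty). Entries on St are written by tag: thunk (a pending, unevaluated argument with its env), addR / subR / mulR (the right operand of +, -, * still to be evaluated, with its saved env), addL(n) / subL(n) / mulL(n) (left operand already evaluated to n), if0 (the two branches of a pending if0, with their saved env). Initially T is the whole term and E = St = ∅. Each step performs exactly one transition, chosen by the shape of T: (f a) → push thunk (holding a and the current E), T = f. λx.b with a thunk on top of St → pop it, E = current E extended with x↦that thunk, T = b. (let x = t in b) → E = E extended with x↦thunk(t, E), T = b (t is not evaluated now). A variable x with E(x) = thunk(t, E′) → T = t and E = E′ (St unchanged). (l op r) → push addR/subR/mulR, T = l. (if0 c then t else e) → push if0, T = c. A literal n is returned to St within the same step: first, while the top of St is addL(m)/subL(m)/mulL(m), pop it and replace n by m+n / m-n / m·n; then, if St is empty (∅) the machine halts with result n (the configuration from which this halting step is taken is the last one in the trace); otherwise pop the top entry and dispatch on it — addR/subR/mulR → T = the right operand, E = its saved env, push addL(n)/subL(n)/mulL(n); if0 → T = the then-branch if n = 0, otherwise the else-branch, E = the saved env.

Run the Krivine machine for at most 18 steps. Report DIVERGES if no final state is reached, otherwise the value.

Answer: DIVERGES (no final state within 18 steps)

Machine steps:
t=0: [T=((λx. (x x)) (λx. (x x))) | E=∅ | St=∅]
t=1: [T=(λx. (x x)) | E=∅ | St=[thunk]]
t=2: [T=(x x) | E={x↦thunk((λx. (x x)), ∅)} | St=∅]
t=3: [T=x | E={x↦thunk((λx. (x x)), ∅)} | St=[thunk]]
t=4: [T=(λx. (x x)) | E=∅ | St=[thunk]]
t=5: [T=(x x) | E={x↦thunk(x, {x↦thunk((λx. (x x)), ∅)})} | St=∅]
t=6: [T=x | E={x↦thunk(x, {x↦thunk((λx. (x x)), ∅)})} | St=[thunk]]
t=7: [T=x | E={x↦thunk((λx. (x x)), ∅)} | St=[thunk]]
t=8: [T=(λx. (x x)) | E=∅ | St=[thunk]]
t=9: [T=(x x) | E={x↦thunk(x, {x↦thunk(x, {x↦thunk((λx. (x x)), ∅)})})} | St=∅]
t=10: [T=x | E={x↦thunk(x, {x↦thunk(x, {x↦thunk((λx. (x x)), ∅)})})} | St=[thunk]]
t=11: [T=x | E={x↦thunk(x, {x↦thunk((λx. (x x)), ∅)})} | St=[thunk]]
t=12: [T=x | E={x↦thunk((λx. (x x)), ∅)} | St=[thunk]]
t=13: [T=(λx. (x x)) | E=∅ | St=[thunk]]
t=14: [T=(x x) | E={x↦thunk(x, {x↦thunk(x, {x↦thunk(x, {x↦thunk((λx. (x x)), ∅)})})})} | St=∅]
t=15: [T=x | E={x↦thunk(x, {x↦thunk(x, {x↦thunk(x, {x↦thunk((λx. (x x)), ∅)})})})} | St=[thunk]]
t=16: [T=x | E={x↦thunk(x, {x↦thunk(x, {x↦thunk((λx. (x x)), ∅)})})} | St=[thunk]]
t=17: [T=x | E={x↦thunk(x, {x↦thunk((λx. (x x)), ∅)})} | St=[thunk]]
t=18: [T=x | E={x↦thunk((λx. (x x)), ∅)} | St=[thunk]]
→ 18 transitions taken and the configuration is still not final: no result within 18 steps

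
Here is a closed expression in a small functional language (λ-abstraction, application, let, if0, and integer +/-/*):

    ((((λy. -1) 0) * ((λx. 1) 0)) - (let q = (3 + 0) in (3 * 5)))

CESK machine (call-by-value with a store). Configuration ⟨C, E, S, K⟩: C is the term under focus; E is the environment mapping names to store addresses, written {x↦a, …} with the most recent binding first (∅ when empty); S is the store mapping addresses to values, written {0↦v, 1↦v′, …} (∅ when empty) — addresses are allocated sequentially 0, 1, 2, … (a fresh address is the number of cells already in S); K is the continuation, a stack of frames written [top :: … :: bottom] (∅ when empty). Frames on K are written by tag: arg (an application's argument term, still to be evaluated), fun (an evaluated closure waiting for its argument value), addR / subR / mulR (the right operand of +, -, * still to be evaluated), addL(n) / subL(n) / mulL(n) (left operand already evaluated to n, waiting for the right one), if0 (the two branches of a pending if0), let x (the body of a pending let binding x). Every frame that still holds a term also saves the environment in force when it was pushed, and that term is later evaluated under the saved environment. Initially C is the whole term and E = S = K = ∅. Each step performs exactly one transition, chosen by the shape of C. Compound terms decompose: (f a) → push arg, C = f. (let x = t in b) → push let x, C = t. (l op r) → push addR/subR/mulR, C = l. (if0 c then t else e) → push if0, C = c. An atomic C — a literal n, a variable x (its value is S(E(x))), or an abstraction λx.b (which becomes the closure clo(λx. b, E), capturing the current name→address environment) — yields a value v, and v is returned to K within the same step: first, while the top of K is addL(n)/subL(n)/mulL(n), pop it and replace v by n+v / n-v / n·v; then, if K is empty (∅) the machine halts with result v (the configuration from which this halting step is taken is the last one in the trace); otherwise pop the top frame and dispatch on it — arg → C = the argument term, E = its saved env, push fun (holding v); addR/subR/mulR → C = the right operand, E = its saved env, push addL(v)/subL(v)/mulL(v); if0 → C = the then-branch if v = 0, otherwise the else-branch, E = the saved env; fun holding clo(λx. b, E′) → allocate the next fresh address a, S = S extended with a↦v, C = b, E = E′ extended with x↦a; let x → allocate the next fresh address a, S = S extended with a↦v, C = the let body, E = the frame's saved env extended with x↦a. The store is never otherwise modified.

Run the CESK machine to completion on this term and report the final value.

[0] ⟨C=((((λy. -1) 0) * ((λx. 1) 0)) - (let q = (3 + 0) in (3 * 5))); E=∅; S=∅; K=∅⟩
[1] ⟨C=(((λy. -1) 0) * ((λx. 1) 0)); E=∅; S=∅; K=[subR]⟩
[2] ⟨C=((λy. -1) 0); E=∅; S=∅; K=[mulR :: subR]⟩
[3] ⟨C=(λy. -1); E=∅; S=∅; K=[arg :: mulR :: subR]⟩
[4] ⟨C=0; E=∅; S=∅; K=[fun :: mulR :: subR]⟩
[5] ⟨C=-1; E={y↦0}; S={0↦0}; K=[mulR :: subR]⟩
[6] ⟨C=((λx. 1) 0); E=∅; S={0↦0}; K=[mulL(-1) :: subR]⟩
[7] ⟨C=(λx. 1); E=∅; S={0↦0}; K=[arg :: mulL(-1) :: subR]⟩
[8] ⟨C=0; E=∅; S={0↦0}; K=[fun :: mulL(-1) :: subR]⟩
[9] ⟨C=1; E={x↦1}; S={0↦0, 1↦0}; K=[mulL(-1) :: subR]⟩
[10] ⟨C=(let q = (3 + 0) in (3 * 5)); E=∅; S={0↦0, 1↦0}; K=[subL(-1)]⟩
[11] ⟨C=(3 + 0); E=∅; S={0↦0, 1↦0}; K=[let q :: subL(-1)]⟩
[12] ⟨C=3; E=∅; S={0↦0, 1↦0}; K=[addR :: let q :: subL(-1)]⟩
[13] ⟨C=0; E=∅; S={0↦0, 1↦0}; K=[addL(3) :: let q :: subL(-1)]⟩
[14] ⟨C=(3 * 5); E={q↦2}; S={0↦0, 1↦0, 2↦3}; K=[subL(-1)]⟩
[15] ⟨C=3; E={q↦2}; S={0↦0, 1↦0, 2↦3}; K=[mulR :: subL(-1)]⟩
[16] ⟨C=5; E={q↦2}; S={0↦0, 1↦0, 2↦3}; K=[mulL(3) :: subL(-1)]⟩
→ final value -16

Answer: -16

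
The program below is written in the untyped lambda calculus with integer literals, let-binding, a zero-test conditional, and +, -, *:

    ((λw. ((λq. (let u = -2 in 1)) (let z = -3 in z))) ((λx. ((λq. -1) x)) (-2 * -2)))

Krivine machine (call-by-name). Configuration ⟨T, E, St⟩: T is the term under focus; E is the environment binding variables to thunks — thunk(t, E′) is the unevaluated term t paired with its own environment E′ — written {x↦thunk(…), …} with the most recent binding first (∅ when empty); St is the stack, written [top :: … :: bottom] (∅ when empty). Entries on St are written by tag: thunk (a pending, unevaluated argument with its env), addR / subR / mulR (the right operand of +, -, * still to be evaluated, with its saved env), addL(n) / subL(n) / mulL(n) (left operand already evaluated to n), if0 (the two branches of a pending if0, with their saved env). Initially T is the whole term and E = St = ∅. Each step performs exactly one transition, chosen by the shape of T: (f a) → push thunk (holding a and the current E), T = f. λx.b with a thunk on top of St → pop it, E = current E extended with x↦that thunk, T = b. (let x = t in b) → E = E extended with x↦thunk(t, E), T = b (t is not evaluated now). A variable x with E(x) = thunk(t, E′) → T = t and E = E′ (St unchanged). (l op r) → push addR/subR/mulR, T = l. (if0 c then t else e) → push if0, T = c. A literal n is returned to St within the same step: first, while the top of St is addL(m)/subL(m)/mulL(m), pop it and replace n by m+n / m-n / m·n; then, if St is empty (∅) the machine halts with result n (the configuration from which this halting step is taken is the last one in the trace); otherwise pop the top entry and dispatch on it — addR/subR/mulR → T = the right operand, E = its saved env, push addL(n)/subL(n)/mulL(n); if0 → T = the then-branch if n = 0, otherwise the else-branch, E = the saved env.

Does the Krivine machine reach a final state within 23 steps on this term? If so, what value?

Answer: 1

Machine steps:
step 0: <T=((λw. ((λq. (let u = -2 in 1)) (let z = -3 in z))) ((λx. ((λq. -1) x)) (-2 * -2))), E=∅, St=∅>
step 1: <T=(λw. ((λq. (let u = -2 in 1)) (let z = -3 in z))), E=∅, St=[thunk]>
step 2: <T=((λq. (let u = -2 in 1)) (let z = -3 in z)), E={w↦thunk(((λx. ((λq. -1) x)) (-2 * -2)), ∅)}, St=∅>
step 3: <T=(λq. (let u = -2 in 1)), E={w↦thunk(((λx. ((λq. -1) x)) (-2 * -2)), ∅)}, St=[thunk]>
step 4: <T=(let u = -2 in 1), E={q↦thunk((let z = -3 in z), {w↦thunk(((λx. ((λq. -1) x)) (-2 * -2)), ∅)}), w↦thunk(((λx. ((λq. -1) x)) (-2 * -2)), ∅)}, St=∅>
step 5: <T=1, E={u↦thunk(-2, {q↦thunk((let z = -3 in z), {w↦thunk(((λx. ((λq. -1) x)) (-2 * -2)), ∅)}), w↦thunk(((λx. ((λq. -1) x)) (-2 * -2)), ∅)}), q↦thunk((let z = -3 in z), {w↦thunk(((λx. ((λq. -1) x)) (-2 * -2)), ∅)}), w↦thunk(((λx. ((λq. -1) x)) (-2 * -2)), ∅)}, St=∅>
→ final value 1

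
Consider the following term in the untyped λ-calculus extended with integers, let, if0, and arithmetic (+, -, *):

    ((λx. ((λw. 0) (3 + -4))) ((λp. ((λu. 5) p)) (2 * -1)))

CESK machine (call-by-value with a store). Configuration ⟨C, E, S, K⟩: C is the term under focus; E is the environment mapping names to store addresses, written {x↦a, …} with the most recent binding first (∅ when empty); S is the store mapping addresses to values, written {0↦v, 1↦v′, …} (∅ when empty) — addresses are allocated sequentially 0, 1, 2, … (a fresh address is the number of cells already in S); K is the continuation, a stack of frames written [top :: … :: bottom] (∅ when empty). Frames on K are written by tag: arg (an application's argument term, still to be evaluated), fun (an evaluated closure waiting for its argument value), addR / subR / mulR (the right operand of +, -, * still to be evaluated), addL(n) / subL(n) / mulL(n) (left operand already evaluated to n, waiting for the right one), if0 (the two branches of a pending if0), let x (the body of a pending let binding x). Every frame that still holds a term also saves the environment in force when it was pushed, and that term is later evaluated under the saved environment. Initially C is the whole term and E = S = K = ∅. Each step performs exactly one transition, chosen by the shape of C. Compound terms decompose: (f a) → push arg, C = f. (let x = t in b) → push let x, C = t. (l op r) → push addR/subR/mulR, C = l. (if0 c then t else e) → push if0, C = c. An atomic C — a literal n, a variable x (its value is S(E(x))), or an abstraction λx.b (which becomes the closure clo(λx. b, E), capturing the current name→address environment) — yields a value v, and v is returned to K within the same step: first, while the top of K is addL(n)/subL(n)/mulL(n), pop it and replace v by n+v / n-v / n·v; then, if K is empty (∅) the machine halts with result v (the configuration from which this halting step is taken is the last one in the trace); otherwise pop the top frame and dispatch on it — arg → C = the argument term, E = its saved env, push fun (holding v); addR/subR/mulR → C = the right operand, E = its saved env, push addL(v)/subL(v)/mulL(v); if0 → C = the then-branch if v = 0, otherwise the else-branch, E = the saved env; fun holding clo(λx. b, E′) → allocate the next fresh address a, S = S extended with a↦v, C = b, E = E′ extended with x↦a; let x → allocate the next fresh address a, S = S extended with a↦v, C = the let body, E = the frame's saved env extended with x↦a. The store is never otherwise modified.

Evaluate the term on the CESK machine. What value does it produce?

Answer: 0

Execution trace:
step 0: ⟨C=((λx. ((λw. 0) (3 + -4))) ((λp. ((λu. 5) p)) (2 * -1))); E=∅; S=∅; K=∅⟩
step 1: ⟨C=(λx. ((λw. 0) (3 + -4))); E=∅; S=∅; K=[arg]⟩
step 2: ⟨C=((λp. ((λu. 5) p)) (2 * -1)); E=∅; S=∅; K=[fun]⟩
step 3: ⟨C=(λp. ((λu. 5) p)); E=∅; S=∅; K=[arg :: fun]⟩
step 4: ⟨C=(2 * -1); E=∅; S=∅; K=[fun :: fun]⟩
step 5: ⟨C=2; E=∅; S=∅; K=[mulR :: fun :: fun]⟩
step 6: ⟨C=-1; E=∅; S=∅; K=[mulL(2) :: fun :: fun]⟩
step 7: ⟨C=((λu. 5) p); E={p↦0}; S={0↦-2}; K=[fun]⟩
step 8: ⟨C=(λu. 5); E={p↦0}; S={0↦-2}; K=[arg :: fun]⟩
step 9: ⟨C=p; E={p↦0}; S={0↦-2}; K=[fun :: fun]⟩
step 10: ⟨C=5; E={u↦1, p↦0}; S={0↦-2, 1↦-2}; K=[fun]⟩
step 11: ⟨C=((λw. 0) (3 + -4)); E={x↦2}; S={0↦-2, 1↦-2, 2↦5}; K=∅⟩
step 12: ⟨C=(λw. 0); E={x↦2}; S={0↦-2, 1↦-2, 2↦5}; K=[arg]⟩
step 13: ⟨C=(3 + -4); E={x↦2}; S={0↦-2, 1↦-2, 2↦5}; K=[fun]⟩
step 14: ⟨C=3; E={x↦2}; S={0↦-2, 1↦-2, 2↦5}; K=[addR :: fun]⟩
step 15: ⟨C=-4; E={x↦2}; S={0↦-2, 1↦-2, 2↦5}; K=[addL(3) :: fun]⟩
step 16: ⟨C=0; E={w↦3, x↦2}; S={0↦-2, 1↦-2, 2↦5, 3↦-1}; K=∅⟩
→ final value 0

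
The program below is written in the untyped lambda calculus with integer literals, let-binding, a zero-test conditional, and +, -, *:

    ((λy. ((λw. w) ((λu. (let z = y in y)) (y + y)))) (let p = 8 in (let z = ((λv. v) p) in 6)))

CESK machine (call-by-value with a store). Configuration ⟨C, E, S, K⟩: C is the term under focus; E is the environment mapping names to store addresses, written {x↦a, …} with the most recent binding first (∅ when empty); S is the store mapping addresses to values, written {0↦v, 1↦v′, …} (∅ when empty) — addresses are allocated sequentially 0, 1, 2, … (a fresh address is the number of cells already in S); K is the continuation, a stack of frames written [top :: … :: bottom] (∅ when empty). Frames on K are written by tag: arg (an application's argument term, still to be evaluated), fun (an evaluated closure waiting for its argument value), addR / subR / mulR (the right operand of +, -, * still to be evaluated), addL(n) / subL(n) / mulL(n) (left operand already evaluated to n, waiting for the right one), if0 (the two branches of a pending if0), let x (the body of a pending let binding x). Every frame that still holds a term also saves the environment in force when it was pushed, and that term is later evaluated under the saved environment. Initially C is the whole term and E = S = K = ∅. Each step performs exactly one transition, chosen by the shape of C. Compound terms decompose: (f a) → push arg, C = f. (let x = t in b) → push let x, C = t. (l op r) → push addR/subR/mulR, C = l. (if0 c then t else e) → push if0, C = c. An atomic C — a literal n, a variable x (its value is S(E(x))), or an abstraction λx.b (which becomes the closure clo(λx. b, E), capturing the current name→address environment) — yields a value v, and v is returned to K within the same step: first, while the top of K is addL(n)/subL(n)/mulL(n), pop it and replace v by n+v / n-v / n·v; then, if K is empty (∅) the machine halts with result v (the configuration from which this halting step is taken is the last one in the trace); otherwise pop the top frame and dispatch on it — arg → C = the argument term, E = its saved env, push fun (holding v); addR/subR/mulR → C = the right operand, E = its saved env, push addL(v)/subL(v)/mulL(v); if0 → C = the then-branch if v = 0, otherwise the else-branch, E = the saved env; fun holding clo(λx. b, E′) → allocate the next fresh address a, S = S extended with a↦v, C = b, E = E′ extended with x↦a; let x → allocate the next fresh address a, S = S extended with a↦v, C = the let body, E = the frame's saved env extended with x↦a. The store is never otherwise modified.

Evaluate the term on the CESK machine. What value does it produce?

step 0: [C=((λy. ((λw. w) ((λu. (let z = y in y)) (y + y)))) (let p = 8 in (let z = ((λv. v) p) in 6))) | E=∅ | S=∅ | K=∅]
step 1: [C=(λy. ((λw. w) ((λu. (let z = y in y)) (y + y)))) | E=∅ | S=∅ | K=[arg]]
step 2: [C=(let p = 8 in (let z = ((λv. v) p) in 6)) | E=∅ | S=∅ | K=[fun]]
step 3: [C=8 | E=∅ | S=∅ | K=[let p :: fun]]
step 4: [C=(let z = ((λv. v) p) in 6) | E={p↦0} | S={0↦8} | K=[fun]]
step 5: [C=((λv. v) p) | E={p↦0} | S={0↦8} | K=[let z :: fun]]
step 6: [C=(λv. v) | E={p↦0} | S={0↦8} | K=[arg :: let z :: fun]]
step 7: [C=p | E={p↦0} | S={0↦8} | K=[fun :: let z :: fun]]
step 8: [C=v | E={v↦1, p↦0} | S={0↦8, 1↦8} | K=[let z :: fun]]
step 9: [C=6 | E={z↦2, p↦0} | S={0↦8, 1↦8, 2↦8} | K=[fun]]
step 10: [C=((λw. w) ((λu. (let z = y in y)) (y + y))) | E={y↦3} | S={0↦8, 1↦8, 2↦8, 3↦6} | K=∅]
step 11: [C=(λw. w) | E={y↦3} | S={0↦8, 1↦8, 2↦8, 3↦6} | K=[arg]]
step 12: [C=((λu. (let z = y in y)) (y + y)) | E={y↦3} | S={0↦8, 1↦8, 2↦8, 3↦6} | K=[fun]]
step 13: [C=(λu. (let z = y in y)) | E={y↦3} | S={0↦8, 1↦8, 2↦8, 3↦6} | K=[arg :: fun]]
step 14: [C=(y + y) | E={y↦3} | S={0↦8, 1↦8, 2↦8, 3↦6} | K=[fun :: fun]]
step 15: [C=y | E={y↦3} | S={0↦8, 1↦8, 2↦8, 3↦6} | K=[addR :: fun :: fun]]
step 16: [C=y | E={y↦3} | S={0↦8, 1↦8, 2↦8, 3↦6} | K=[addL(6) :: fun :: fun]]
step 17: [C=(let z = y in y) | E={u↦4, y↦3} | S={0↦8, 1↦8, 2↦8, 3↦6, 4↦12} | K=[fun]]
step 18: [C=y | E={u↦4, y↦3} | S={0↦8, 1↦8, 2↦8, 3↦6, 4↦12} | K=[let z :: fun]]
step 19: [C=y | E={z↦5, u↦4, y↦3} | S={0↦8, 1↦8, 2↦8, 3↦6, 4↦12, 5↦6} | K=[fun]]
step 20: [C=w | E={w↦6, y↦3} | S={0↦8, 1↦8, 2↦8, 3↦6, 4↦12, 5↦6, 6↦6} | K=∅]
→ final value 6

Answer: 6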